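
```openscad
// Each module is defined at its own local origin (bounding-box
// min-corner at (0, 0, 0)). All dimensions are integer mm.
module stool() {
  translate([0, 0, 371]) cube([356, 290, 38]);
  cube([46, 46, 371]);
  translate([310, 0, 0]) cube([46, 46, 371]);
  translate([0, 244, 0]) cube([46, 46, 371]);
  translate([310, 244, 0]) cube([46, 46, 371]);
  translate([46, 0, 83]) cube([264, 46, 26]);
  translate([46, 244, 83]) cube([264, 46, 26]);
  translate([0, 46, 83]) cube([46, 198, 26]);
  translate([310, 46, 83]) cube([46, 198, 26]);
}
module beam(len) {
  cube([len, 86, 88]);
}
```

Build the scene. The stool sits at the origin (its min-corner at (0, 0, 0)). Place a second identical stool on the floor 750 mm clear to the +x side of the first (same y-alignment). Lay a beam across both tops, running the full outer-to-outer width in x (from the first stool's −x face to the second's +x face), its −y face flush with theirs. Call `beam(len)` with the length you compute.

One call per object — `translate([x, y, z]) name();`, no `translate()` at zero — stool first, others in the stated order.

stool();
translate([1106, 0, 0]) stool();
translate([0, 0, 409]) beam(1462);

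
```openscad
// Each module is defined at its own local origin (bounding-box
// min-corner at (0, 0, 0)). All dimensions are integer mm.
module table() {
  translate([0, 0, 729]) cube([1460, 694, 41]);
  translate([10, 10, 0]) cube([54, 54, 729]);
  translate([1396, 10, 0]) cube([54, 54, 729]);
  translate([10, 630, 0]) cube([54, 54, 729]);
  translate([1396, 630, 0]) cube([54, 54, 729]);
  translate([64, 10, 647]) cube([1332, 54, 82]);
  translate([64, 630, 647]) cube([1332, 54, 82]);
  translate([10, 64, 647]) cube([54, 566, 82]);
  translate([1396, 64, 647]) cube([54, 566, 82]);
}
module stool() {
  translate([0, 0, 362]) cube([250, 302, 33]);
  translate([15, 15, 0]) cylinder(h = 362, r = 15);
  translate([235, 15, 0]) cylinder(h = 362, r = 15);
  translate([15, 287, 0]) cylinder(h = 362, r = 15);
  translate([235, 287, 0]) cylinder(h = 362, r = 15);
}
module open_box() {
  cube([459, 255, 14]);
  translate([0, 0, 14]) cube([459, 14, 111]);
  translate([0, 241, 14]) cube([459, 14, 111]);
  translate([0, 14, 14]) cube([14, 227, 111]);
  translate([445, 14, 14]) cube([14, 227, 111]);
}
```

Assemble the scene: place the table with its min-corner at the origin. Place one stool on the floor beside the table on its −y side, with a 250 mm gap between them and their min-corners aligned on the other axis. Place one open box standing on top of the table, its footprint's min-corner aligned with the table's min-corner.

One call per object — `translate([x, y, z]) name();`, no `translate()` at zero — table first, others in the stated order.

table();
translate([0, -552, 0]) stool();
translate([0, 0, 770]) open_box();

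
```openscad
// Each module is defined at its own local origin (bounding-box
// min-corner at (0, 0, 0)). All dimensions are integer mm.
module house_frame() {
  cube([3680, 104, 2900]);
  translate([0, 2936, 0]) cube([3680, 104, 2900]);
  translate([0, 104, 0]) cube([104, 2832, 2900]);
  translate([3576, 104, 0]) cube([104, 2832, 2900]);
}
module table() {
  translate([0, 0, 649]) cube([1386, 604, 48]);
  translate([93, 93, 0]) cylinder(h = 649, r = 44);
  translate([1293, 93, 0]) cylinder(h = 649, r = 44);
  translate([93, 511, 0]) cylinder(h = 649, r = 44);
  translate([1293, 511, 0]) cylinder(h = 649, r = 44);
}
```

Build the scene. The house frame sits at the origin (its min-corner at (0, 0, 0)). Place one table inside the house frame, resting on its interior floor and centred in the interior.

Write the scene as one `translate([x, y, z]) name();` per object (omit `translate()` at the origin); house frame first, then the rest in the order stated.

house_frame();
translate([1147, 1218, 0]) table();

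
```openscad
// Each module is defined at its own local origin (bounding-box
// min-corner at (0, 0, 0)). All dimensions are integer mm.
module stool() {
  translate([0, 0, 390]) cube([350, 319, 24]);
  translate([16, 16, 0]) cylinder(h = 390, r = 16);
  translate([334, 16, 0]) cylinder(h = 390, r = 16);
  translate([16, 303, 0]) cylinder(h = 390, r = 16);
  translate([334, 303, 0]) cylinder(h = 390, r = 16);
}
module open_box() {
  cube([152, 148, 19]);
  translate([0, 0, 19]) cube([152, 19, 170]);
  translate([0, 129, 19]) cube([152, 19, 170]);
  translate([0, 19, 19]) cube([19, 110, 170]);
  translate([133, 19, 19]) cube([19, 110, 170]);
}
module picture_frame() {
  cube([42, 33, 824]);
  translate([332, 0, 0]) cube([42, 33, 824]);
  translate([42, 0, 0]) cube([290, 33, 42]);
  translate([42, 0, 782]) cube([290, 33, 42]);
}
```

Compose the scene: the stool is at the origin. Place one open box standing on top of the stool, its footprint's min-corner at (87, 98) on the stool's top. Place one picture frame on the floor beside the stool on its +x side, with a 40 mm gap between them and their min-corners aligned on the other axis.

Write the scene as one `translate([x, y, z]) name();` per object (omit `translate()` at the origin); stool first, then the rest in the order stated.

stool();
translate([87, 98, 414]) open_box();
translate([390, 0, 0]) picture_frame();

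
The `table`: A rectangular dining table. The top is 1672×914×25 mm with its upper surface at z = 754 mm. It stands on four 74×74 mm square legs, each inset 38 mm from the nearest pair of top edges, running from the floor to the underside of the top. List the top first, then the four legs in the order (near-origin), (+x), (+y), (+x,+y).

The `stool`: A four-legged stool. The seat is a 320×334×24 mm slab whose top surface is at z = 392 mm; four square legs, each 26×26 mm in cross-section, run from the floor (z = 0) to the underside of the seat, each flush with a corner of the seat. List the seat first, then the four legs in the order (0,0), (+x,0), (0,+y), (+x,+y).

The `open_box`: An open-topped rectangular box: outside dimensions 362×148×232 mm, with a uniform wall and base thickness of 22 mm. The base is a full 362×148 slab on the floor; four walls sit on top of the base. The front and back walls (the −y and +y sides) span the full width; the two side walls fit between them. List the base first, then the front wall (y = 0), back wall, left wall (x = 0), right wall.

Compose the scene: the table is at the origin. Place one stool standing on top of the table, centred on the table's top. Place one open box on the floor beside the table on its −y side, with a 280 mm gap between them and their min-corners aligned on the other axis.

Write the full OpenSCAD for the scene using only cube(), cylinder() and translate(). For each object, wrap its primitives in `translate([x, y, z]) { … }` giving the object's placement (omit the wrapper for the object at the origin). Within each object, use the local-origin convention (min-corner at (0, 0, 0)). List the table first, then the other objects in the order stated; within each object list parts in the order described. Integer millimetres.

translate([0, 0, 729]) cube([1672, 914, 25]);
translate([38, 38, 0]) cube([74, 74, 729]);
translate([1560, 38, 0]) cube([74, 74, 729]);
translate([38, 802, 0]) cube([74, 74, 729]);
translate([1560, 802, 0]) cube([74, 74, 729]);
translate([676, 290, 754]) {
  translate([0, 0, 368]) cube([320, 334, 24]);
  cube([26, 26, 368]);
  translate([294, 0, 0]) cube([26, 26, 368]);
  translate([0, 308, 0]) cube([26, 26, 368]);
  translate([294, 308, 0]) cube([26, 26, 368]);
}
translate([0, -428, 0]) {
  cube([362, 148, 22]);
  translate([0, 0, 22]) cube([362, 22, 210]);
  translate([0, 126, 22]) cube([362, 22, 210]);
  translate([0, 22, 22]) cube([22, 104, 210]);
  translate([340, 22, 22]) cube([22, 104, 210]);
}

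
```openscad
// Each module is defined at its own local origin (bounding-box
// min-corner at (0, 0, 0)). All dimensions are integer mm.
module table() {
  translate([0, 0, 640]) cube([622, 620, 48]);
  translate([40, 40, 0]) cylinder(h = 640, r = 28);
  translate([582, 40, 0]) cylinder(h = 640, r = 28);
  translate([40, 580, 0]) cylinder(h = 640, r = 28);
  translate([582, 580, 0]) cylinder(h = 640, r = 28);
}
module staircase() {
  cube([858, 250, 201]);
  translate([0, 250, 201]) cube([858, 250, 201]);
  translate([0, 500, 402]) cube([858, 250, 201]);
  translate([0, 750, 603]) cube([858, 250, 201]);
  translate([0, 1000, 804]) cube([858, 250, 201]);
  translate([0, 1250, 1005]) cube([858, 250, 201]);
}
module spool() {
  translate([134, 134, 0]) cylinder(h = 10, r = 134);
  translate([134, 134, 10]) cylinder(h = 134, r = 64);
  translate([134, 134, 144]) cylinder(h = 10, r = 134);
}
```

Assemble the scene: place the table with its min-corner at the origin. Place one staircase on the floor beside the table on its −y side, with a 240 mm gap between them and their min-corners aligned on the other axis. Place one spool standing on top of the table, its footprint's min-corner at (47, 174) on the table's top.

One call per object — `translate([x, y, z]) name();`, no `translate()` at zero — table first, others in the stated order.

table();
translate([0, -1740, 0]) staircase();
translate([47, 174, 688]) spool();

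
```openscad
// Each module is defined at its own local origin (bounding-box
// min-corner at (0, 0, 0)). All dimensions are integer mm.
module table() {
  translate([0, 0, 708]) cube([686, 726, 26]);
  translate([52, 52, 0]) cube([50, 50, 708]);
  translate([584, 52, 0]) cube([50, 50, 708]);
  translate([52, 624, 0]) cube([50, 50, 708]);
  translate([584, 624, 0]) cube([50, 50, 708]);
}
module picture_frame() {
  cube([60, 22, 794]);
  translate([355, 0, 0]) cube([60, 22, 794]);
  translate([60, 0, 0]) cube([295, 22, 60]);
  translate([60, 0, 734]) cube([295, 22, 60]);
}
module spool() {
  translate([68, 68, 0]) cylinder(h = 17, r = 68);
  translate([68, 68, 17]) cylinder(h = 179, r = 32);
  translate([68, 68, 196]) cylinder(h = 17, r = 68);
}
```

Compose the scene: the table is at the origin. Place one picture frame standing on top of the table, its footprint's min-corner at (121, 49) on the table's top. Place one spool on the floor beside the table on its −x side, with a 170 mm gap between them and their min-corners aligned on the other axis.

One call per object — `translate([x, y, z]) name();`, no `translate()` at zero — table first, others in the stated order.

table();
translate([121, 49, 734]) picture_frame();
translate([-306, 0, 0]) spool();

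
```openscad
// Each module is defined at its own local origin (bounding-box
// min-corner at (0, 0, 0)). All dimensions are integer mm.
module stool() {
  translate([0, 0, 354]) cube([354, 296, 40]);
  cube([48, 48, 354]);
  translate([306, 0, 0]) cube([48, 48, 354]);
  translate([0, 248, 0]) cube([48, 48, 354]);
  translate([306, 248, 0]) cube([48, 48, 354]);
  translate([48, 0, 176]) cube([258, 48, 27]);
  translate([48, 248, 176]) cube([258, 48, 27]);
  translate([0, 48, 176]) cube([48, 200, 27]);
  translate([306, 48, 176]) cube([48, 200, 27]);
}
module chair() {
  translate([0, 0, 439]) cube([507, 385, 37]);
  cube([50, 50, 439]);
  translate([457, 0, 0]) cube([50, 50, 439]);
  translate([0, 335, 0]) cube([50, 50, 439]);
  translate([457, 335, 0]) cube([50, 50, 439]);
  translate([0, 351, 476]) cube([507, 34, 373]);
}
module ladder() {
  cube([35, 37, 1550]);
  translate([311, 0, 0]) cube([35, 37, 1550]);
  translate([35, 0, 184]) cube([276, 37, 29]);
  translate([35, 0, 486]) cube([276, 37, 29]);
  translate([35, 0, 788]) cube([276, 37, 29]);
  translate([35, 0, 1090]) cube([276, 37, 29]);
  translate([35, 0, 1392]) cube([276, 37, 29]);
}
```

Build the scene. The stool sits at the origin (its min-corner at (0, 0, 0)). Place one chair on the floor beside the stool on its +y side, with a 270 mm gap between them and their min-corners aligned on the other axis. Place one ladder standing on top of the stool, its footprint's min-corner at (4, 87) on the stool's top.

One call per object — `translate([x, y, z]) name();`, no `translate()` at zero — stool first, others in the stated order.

stool();
translate([0, 566, 0]) chair();
translate([4, 87, 394]) ladder();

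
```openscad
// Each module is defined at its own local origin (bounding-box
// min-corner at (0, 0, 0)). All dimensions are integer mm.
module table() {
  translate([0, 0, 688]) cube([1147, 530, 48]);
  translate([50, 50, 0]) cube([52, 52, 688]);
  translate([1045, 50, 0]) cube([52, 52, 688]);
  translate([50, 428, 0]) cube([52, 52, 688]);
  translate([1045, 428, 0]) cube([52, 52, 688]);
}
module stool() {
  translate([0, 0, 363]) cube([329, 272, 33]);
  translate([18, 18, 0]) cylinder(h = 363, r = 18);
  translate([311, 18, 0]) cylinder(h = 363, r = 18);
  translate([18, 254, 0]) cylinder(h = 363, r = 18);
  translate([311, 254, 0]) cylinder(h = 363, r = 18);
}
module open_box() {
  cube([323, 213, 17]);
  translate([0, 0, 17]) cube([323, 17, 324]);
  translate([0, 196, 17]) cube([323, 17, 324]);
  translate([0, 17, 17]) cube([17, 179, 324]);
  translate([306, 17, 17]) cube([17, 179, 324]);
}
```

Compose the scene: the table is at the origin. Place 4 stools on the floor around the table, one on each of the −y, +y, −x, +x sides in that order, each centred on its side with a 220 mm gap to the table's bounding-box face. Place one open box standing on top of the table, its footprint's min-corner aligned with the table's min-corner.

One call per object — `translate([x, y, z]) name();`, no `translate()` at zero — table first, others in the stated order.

table();
translate([409, -492, 0]) stool();
translate([409, 750, 0]) stool();
translate([-549, 129, 0]) stool();
translate([1367, 129, 0]) stool();
translate([0, 0, 736]) open_box();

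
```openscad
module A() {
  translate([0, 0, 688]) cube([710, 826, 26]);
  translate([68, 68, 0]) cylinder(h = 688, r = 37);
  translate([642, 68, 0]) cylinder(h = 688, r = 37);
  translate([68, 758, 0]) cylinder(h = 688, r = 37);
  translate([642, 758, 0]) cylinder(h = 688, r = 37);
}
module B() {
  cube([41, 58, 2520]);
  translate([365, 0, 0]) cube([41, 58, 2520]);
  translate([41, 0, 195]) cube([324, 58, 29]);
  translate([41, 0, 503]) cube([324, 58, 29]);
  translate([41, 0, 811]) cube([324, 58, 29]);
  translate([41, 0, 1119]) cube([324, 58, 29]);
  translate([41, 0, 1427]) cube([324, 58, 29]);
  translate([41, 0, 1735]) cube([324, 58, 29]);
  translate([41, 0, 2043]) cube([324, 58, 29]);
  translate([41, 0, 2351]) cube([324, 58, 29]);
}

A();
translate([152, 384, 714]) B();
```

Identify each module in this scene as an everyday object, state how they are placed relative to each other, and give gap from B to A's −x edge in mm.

A is a table. B is a ladder. The ladder is on top of the table, centred. The gap from the ladder to the table's −x edge is 152 mm.

The ladder's min-x is at 152; the table's min-x is 0; gap = 152 mm.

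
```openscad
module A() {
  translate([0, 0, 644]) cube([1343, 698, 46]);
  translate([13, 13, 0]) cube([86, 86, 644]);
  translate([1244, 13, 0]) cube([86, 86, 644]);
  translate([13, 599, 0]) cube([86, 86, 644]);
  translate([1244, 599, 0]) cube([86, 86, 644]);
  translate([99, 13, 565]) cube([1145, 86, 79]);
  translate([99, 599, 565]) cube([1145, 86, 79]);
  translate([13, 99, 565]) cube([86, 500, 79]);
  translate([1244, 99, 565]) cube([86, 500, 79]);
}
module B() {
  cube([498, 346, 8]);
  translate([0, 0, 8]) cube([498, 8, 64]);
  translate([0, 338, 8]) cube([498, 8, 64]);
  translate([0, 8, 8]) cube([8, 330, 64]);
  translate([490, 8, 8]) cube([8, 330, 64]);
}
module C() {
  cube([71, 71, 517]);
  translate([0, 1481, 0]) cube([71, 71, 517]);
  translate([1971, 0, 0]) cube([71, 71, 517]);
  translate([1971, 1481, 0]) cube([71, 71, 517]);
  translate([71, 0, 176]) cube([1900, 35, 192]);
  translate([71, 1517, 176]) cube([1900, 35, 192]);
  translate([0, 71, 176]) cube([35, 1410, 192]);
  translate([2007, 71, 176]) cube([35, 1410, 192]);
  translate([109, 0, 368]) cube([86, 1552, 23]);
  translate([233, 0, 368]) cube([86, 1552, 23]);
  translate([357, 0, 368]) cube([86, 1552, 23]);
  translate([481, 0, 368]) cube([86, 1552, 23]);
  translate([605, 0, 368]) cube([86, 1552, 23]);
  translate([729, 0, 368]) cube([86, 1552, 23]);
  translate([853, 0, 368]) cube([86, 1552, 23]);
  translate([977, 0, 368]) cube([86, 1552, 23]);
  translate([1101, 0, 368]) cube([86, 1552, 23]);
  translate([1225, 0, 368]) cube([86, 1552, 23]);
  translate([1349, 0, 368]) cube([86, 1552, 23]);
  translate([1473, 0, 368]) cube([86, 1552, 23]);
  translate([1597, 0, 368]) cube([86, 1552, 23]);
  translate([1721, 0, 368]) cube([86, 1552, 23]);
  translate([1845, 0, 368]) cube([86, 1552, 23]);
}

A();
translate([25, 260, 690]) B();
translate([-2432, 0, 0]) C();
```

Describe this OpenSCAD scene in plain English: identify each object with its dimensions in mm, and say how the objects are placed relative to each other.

A is a table: top 1343 mm (x) × 698 mm (y), 46 mm thick, upper face at z = 690 mm, on four 86×86 mm square legs, each inset 13 mm from the nearest pair of top edges, running from z = 0 to the bottom of the top. Four apron rails, 86 mm thick and 79 mm tall, run between adjacent legs with their top edges flush with the underside of the top and their outer faces flush with the legs' outer faces.

B is an open storage box with external size 498×346×72 mm and wall thickness 8 mm (the base is also 8 mm thick). The base covers the whole footprint; the four walls stand on the base, with the y-facing walls full-width and the x-facing walls fitting between their inner faces.

C is a bed frame 2042 mm long (x) by 1552 mm wide (y). Four 71×71 mm corner posts, 517 mm tall, at the corners of the footprint. Four rails of 35 mm thickness and 192 mm height run between adjacent posts with their undersides at z = 176 mm, their outer faces flush with the outside of the frame (the two x-running rails run between the posts' inner faces; the two y-running rails run between the posts' inner faces). 15 slats, each 86 mm wide (x) and 23 mm thick, lie across the top of the two x-running rails, running the full 1552 mm width of the frame in y; the slats are evenly spaced along x between the inner faces of the end posts with equal gaps (rounded down to the nearest mm) at the −x end and between each pair — any rounding remainder accumulates at the +x end.

The open box is on top of the table. The bed frame is on the floor beside the table on its −x side.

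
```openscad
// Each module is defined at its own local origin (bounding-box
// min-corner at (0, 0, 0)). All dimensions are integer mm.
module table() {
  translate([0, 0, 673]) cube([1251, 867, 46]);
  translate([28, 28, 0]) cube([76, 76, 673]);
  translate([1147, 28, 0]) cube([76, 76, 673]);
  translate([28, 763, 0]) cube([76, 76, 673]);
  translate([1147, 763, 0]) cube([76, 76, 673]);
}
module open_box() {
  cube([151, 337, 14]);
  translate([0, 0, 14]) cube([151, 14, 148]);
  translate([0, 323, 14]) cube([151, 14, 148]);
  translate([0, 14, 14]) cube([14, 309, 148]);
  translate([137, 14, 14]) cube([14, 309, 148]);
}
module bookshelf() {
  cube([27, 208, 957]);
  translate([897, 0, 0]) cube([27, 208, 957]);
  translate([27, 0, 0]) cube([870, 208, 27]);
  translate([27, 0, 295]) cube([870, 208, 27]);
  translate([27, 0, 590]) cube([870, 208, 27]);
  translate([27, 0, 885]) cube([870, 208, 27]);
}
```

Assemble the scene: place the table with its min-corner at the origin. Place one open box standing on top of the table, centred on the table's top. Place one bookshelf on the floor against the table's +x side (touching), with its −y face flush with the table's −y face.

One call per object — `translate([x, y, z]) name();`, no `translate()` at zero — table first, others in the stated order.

table();
translate([550, 265, 719]) open_box();
translate([1251, 0, 0]) bookshelf();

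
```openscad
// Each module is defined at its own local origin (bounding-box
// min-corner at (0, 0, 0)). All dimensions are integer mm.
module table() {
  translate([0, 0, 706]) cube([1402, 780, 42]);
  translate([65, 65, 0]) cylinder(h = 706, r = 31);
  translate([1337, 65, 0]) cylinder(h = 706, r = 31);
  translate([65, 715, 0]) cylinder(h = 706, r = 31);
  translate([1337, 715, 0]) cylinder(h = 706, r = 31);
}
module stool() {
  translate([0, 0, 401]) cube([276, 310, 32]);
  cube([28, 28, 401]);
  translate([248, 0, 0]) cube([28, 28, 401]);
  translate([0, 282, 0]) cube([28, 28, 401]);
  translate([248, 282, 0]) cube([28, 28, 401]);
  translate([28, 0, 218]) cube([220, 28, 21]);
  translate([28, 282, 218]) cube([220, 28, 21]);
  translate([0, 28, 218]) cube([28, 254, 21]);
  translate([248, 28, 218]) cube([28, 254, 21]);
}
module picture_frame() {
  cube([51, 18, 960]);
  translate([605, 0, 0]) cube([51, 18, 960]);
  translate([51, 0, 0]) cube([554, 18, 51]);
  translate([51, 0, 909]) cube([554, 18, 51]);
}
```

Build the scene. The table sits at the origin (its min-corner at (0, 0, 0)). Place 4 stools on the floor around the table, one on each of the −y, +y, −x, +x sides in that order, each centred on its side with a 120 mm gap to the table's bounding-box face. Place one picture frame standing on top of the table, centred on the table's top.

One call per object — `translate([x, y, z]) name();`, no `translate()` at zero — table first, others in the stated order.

table();
translate([563, -430, 0]) stool();
translate([563, 900, 0]) stool();
translate([-396, 235, 0]) stool();
translate([1522, 235, 0]) stool();
translate([373, 381, 748]) picture_frame();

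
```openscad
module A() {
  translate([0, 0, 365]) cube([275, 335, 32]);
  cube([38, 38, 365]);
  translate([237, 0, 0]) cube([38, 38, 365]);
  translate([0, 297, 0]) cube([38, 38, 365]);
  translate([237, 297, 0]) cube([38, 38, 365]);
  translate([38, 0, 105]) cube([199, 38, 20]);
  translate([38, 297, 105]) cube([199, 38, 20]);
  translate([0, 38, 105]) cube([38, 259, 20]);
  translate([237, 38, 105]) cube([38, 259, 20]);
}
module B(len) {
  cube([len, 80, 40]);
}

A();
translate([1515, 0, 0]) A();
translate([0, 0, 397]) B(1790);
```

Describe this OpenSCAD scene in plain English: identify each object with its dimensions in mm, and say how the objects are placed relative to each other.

A is a simple wooden stool: a rectangular seat 275 mm (x) by 335 mm (y), 32 mm thick, top face at z = 397 mm, on four square legs, each 38×38 mm in cross-section. The legs rest on z = 0, each flush with a corner of the seat. Four stretchers, 38 mm wide and 20 mm tall, connect adjacent legs with their undersides at z = 105 mm, each running between the inner faces of the legs it joins and aligned with the legs' outer faces on the other axis.

B is a rectangular beam 1790 mm long (x), 80 mm deep (y), 40 mm thick (z).

The beam spans the tops of two stools placed 1240 mm apart, resting at z = 397 mm.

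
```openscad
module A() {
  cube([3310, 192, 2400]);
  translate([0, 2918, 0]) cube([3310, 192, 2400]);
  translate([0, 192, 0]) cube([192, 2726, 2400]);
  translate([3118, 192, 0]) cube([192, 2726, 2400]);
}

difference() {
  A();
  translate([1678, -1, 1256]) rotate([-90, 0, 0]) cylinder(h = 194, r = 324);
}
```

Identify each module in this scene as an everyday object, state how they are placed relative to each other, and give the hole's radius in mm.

The subtracted cylinder has r = 324 mm.

A is a house frame. The house frame has a circular hole through its front wall. The hole's radius is 324 mm.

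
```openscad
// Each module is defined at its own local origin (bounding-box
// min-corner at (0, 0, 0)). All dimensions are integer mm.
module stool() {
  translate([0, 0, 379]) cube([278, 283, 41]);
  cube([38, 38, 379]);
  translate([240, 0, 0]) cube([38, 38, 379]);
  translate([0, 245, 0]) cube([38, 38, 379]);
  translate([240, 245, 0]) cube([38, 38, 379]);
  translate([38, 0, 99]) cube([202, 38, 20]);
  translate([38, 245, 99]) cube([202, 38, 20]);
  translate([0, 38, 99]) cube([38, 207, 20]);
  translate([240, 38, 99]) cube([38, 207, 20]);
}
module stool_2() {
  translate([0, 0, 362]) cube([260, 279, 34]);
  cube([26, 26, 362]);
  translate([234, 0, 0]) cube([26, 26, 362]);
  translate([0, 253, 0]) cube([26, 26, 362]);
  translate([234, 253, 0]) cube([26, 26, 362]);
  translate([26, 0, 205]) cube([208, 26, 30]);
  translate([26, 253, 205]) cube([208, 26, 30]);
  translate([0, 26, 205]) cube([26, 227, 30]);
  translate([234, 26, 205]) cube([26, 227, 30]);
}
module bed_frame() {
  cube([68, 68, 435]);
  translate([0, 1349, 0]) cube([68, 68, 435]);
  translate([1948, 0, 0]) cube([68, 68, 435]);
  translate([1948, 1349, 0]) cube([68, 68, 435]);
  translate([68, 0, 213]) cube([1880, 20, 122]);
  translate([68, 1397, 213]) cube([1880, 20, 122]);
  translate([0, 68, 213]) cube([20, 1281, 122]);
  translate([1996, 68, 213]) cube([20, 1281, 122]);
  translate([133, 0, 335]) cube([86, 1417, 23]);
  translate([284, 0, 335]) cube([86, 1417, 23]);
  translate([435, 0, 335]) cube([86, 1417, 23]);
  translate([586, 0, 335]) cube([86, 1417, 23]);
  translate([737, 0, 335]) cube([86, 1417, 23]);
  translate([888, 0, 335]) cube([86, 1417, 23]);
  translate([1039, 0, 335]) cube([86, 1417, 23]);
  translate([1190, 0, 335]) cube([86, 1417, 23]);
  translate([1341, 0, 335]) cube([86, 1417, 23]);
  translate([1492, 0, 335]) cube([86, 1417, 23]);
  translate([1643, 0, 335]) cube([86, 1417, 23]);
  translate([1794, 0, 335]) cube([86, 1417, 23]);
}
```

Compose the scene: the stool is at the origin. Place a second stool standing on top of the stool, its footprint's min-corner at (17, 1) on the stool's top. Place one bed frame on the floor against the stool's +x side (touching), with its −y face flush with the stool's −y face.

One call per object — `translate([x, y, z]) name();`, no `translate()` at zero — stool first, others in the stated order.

stool();
translate([17, 1, 420]) stool_2();
translate([278, 0, 0]) bed_frame();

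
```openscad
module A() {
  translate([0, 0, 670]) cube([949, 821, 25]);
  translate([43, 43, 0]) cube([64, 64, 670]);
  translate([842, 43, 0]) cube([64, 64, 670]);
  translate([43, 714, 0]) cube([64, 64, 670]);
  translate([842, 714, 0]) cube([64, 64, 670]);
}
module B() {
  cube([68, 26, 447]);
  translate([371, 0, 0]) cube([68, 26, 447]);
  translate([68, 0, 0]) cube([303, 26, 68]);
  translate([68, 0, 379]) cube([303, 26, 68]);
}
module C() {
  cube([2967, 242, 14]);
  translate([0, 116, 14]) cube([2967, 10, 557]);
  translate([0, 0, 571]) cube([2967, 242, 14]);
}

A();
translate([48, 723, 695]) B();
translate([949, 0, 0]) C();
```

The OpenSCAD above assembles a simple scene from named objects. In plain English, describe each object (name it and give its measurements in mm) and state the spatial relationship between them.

A is a table with a 949×821 mm rectangular top, 25 mm thick, top surface at z = 695 mm, supported by four 64×64 mm square legs, each inset 43 mm from the nearest pair of top edges, running from the floor.

B is a picture frame with a 303×311 mm rectangular opening (x by z) and a uniform 68 mm border on every side. Frame depth is 26 mm along y. It is built from two vertical stiles running the full outside height and two horizontal rails spanning the gap between the stiles.

C is an I-beam lying along x, 2967 mm long. Overall section height 585 mm. Two flanges 242 mm wide (y) and 14 mm thick, one on the floor and one at the top; a web 10 mm thick runs between them, centred on the flange width.

The picture frame is on top of the table. The I-beam is against the table's +x side, with their −y faces flush.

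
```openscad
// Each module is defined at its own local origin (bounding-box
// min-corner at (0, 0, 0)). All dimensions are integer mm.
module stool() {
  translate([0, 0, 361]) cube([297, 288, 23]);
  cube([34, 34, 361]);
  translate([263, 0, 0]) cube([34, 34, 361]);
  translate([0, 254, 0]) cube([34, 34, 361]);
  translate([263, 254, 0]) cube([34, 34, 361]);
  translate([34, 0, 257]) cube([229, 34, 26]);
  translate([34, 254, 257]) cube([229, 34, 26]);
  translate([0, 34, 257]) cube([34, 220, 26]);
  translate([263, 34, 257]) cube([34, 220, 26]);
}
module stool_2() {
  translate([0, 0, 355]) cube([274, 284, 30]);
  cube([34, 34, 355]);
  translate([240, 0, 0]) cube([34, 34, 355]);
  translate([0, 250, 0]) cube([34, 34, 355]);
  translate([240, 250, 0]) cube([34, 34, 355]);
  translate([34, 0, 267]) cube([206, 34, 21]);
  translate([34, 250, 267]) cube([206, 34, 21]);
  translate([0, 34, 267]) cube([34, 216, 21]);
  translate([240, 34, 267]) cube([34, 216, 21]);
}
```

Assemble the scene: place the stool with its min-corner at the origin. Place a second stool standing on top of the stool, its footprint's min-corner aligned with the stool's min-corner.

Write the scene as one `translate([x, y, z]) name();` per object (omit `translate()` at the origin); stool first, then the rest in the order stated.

stool();
translate([0, 0, 384]) stool_2();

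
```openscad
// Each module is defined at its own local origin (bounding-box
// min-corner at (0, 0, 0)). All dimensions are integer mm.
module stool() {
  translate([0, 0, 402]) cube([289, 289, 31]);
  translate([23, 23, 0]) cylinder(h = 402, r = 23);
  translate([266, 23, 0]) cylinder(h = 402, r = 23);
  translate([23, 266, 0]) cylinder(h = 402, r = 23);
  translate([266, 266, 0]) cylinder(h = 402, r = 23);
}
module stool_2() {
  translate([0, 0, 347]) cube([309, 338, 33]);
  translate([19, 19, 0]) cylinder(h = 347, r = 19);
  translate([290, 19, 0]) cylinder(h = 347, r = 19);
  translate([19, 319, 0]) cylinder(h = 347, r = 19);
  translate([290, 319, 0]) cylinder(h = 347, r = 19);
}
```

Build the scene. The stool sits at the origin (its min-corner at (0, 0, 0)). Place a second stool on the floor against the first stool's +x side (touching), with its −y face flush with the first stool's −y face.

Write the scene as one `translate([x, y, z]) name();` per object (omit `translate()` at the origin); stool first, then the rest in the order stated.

stool();
translate([289, 0, 0]) stool_2();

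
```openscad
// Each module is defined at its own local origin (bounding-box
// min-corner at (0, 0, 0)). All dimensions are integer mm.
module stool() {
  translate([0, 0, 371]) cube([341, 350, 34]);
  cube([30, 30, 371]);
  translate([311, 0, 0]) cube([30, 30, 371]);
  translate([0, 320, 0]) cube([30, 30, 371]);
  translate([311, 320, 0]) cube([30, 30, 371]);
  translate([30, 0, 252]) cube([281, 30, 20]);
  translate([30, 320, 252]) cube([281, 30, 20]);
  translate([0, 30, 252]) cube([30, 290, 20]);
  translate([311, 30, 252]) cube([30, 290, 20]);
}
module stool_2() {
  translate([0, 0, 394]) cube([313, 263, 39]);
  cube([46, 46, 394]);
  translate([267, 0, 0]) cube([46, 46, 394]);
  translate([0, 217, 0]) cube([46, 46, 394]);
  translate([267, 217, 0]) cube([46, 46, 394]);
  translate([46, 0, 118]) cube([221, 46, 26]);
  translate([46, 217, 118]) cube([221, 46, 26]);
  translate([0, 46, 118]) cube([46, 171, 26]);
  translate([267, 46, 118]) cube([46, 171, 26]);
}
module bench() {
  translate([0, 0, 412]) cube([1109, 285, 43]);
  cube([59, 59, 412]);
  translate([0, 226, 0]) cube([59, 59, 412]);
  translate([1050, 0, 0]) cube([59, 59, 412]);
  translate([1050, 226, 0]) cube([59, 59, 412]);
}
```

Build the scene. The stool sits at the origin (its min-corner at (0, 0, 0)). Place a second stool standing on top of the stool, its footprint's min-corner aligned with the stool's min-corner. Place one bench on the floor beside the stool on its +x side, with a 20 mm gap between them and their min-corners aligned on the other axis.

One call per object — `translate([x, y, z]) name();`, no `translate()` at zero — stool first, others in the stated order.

stool();
translate([0, 0, 405]) stool_2();
translate([361, 0, 0]) bench();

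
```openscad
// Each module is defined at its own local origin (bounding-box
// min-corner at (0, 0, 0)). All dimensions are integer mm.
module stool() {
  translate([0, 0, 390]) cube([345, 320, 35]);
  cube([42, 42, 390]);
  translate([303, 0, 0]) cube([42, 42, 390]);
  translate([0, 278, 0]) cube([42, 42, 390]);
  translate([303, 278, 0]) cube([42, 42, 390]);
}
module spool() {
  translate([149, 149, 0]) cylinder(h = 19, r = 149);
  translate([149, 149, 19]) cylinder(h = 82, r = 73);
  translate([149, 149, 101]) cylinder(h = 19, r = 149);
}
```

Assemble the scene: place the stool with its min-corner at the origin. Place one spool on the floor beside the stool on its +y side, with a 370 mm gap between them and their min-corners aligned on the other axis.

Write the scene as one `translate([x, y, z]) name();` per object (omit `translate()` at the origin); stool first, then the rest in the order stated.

stool();
translate([0, 690, 0]) spool();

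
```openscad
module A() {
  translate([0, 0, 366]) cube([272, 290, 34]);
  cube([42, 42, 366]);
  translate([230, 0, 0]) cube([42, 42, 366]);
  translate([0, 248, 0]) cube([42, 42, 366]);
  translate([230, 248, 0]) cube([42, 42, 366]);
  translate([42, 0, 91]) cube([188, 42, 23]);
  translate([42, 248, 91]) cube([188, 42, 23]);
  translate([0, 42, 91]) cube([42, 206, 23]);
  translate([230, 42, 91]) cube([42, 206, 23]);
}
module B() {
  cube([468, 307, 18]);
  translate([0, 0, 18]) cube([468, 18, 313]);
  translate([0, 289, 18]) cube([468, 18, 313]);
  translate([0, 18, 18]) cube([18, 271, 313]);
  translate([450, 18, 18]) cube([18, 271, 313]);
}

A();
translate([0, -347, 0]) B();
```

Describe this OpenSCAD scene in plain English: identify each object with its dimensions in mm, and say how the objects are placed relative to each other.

A is a simple wooden stool: a rectangular seat 272 mm (x) by 290 mm (y), 34 mm thick, top face at z = 400 mm, on four square legs, each 42×42 mm in cross-section. The legs rest on z = 0, each flush with a corner of the seat. Four stretchers, 42 mm wide and 23 mm tall, connect adjacent legs with their undersides at z = 91 mm, each running between the inner faces of the legs it joins and aligned with the legs' outer faces on the other axis.

B is an open storage box with external size 468×307×331 mm and wall thickness 18 mm (the base is also 18 mm thick). The base covers the whole footprint; the four walls stand on the base, with the y-facing walls full-width and the x-facing walls fitting between their inner faces.

The open box is on the floor beside the stool on its −y side.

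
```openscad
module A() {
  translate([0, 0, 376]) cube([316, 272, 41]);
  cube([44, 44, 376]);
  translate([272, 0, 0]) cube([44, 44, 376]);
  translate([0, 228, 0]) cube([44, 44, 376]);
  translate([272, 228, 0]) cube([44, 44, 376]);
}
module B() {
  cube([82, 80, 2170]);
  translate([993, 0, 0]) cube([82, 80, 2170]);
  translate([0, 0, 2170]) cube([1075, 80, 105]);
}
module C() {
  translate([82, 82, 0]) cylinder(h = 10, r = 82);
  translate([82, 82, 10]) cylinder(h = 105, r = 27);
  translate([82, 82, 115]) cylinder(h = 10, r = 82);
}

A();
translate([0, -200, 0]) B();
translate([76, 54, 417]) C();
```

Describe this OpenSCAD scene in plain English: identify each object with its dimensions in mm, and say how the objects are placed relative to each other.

A is a four-legged stool. The seat is a 316×272×41 mm slab whose top surface is at z = 417 mm; four square legs, each 44×44 mm in cross-section, run from the floor (z = 0) to the underside of the seat, each flush with a corner of the seat.

B is a rectangular door frame: two vertical jambs of 82×80 mm section, 2170 mm tall, with a clear opening 911 mm wide between their inner faces. A header 105 mm tall and 80 mm deep lies on top of the jambs and spans the full outside width.

C is a spool: two coaxial disc flanges of radius 82 mm and thickness 10 mm, joined by a core cylinder of radius 27 mm and height 105 mm. The lower flange rests on z = 0 and the three cylinders share a vertical axis.

The door frame is on the floor beside the stool on its −y side. The spool is on top of the stool, centred.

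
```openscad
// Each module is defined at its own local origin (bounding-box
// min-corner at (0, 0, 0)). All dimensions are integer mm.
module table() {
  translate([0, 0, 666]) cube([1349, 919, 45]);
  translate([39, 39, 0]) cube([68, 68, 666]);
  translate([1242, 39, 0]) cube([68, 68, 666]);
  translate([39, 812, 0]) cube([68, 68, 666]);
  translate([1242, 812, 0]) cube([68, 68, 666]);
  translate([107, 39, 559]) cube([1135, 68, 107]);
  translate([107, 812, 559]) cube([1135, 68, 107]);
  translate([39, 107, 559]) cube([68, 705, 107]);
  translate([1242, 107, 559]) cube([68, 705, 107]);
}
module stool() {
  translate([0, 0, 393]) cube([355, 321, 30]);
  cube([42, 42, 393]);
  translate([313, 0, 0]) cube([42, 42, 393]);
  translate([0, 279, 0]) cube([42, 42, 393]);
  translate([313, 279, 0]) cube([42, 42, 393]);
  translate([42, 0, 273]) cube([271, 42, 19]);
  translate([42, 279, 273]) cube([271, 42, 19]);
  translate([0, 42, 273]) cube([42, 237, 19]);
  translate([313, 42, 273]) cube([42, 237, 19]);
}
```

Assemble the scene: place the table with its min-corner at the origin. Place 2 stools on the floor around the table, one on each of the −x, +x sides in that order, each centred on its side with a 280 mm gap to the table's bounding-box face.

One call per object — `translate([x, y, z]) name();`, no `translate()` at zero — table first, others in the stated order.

table();
translate([-635, 299, 0]) stool();
translate([1629, 299, 0]) stool();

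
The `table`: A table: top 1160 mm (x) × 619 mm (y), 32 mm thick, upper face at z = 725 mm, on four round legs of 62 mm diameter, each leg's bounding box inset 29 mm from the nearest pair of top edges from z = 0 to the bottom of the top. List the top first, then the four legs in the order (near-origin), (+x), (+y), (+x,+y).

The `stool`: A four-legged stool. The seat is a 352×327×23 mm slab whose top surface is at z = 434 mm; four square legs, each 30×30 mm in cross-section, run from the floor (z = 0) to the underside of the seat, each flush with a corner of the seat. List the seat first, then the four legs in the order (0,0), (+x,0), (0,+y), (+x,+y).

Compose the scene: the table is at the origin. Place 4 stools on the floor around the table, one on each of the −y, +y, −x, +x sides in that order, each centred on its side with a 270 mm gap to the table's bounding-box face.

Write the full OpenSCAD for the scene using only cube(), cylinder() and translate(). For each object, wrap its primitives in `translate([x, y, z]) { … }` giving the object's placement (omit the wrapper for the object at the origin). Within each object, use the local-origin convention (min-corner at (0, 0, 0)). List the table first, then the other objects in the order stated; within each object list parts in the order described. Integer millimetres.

translate([0, 0, 693]) cube([1160, 619, 32]);
translate([60, 60, 0]) cylinder(h = 693, r = 31);
translate([1100, 60, 0]) cylinder(h = 693, r = 31);
translate([60, 559, 0]) cylinder(h = 693, r = 31);
translate([1100, 559, 0]) cylinder(h = 693, r = 31);
translate([404, -597, 0]) {
  translate([0, 0, 411]) cube([352, 327, 23]);
  cube([30, 30, 411]);
  translate([322, 0, 0]) cube([30, 30, 411]);
  translate([0, 297, 0]) cube([30, 30, 411]);
  translate([322, 297, 0]) cube([30, 30, 411]);
}
translate([404, 889, 0]) {
  translate([0, 0, 411]) cube([352, 327, 23]);
  cube([30, 30, 411]);
  translate([322, 0, 0]) cube([30, 30, 411]);
  translate([0, 297, 0]) cube([30, 30, 411]);
  translate([322, 297, 0]) cube([30, 30, 411]);
}
translate([-622, 146, 0]) {
  translate([0, 0, 411]) cube([352, 327, 23]);
  cube([30, 30, 411]);
  translate([322, 0, 0]) cube([30, 30, 411]);
  translate([0, 297, 0]) cube([30, 30, 411]);
  translate([322, 297, 0]) cube([30, 30, 411]);
}
translate([1430, 146, 0]) {
  translate([0, 0, 411]) cube([352, 327, 23]);
  cube([30, 30, 411]);
  translate([322, 0, 0]) cube([30, 30, 411]);
  translate([0, 297, 0]) cube([30, 30, 411]);
  translate([322, 297, 0]) cube([30, 30, 411]);
}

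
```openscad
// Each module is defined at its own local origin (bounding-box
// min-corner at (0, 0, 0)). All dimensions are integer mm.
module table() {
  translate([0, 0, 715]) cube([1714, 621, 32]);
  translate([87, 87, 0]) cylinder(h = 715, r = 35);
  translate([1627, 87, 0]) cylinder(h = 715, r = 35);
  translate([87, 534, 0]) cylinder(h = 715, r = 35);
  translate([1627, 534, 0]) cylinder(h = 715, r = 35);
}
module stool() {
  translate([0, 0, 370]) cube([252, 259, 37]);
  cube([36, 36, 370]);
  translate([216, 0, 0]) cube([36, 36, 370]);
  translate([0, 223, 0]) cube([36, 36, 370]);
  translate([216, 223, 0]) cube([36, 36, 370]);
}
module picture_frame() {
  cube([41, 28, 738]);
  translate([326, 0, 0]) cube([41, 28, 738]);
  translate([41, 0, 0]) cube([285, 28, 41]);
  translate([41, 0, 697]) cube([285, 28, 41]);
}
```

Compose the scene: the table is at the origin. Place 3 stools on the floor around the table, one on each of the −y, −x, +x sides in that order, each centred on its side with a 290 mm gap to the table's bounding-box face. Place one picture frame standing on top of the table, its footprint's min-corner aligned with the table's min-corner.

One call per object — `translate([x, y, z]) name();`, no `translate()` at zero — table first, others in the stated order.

table();
translate([731, -549, 0]) stool();
translate([-542, 181, 0]) stool();
translate([2004, 181, 0]) stool();
translate([0, 0, 747]) picture_frame();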